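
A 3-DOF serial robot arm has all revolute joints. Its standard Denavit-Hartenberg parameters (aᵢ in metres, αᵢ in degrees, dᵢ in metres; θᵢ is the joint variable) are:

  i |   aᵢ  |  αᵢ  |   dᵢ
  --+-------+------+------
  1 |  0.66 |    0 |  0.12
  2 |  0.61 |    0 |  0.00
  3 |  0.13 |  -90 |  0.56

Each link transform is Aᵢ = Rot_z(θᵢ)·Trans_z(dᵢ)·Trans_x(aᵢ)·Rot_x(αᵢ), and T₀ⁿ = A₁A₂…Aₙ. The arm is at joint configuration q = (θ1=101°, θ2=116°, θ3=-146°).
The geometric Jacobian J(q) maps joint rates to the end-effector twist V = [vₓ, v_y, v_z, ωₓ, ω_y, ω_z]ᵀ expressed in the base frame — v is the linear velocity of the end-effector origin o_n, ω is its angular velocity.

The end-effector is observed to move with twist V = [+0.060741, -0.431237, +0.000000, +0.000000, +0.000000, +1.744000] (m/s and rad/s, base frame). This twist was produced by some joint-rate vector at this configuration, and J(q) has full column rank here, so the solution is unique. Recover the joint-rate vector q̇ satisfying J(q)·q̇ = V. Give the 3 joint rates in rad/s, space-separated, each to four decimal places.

0.1420 0.8580 0.7440

o_n = [-0.5708, 0.4037, 0.6800]
J₁: ẑ×o_n = [-0.4037, -0.5708, 0.0000], ω = ẑ
J2: z=[0.0000, 0.0000, 1.0000] o=[-0.1259, 0.6479, 0.1200] → [0.2442, -0.4448, 0.0000, 0.0000, 0.0000, 1.0000]
J3: z=[0.0000, 0.0000, 1.0000] o=[-0.6131, 0.2808, 0.1200] → [-0.1229, 0.0423, 0.0000, 0.0000, 0.0000, 1.0000]
q̇ = J⁺·V = [0.1420, 0.8580, 0.7440]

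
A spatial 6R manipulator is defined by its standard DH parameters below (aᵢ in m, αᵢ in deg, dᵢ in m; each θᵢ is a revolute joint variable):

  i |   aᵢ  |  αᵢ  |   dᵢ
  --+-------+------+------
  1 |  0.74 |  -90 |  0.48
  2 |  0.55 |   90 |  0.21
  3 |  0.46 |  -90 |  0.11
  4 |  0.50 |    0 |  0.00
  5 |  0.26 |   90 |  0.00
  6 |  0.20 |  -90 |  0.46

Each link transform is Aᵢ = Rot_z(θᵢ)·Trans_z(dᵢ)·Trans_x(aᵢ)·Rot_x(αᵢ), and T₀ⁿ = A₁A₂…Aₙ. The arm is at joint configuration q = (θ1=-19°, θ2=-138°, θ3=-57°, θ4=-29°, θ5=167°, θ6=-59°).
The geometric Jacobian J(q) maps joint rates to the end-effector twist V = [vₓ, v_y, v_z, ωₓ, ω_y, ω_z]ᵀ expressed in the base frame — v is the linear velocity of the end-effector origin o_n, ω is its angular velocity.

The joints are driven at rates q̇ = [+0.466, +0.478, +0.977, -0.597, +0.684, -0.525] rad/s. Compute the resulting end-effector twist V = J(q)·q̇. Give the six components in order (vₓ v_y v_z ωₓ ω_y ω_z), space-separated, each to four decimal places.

0.1010 0.5320 0.5112 -0.5148 1.0445 -0.6292

o_n = [-0.0141, -0.7014, 1.2654]
J₁: ẑ×o_n = [0.7014, -0.0141, 0.0000], ω = ẑ
J2: z=[0.3256, 0.9455, 0.0000] o=[0.6997, -0.2409, 0.4800] → [0.7426, -0.2557, 0.5250, 0.3256, 0.9455, 0.0000]
J3: z=[-0.6327, 0.2178, -0.7431] o=[0.3816, 0.0907, 0.8480] → [-0.4978, 0.5581, 0.5874, -0.6327, 0.2178, -0.7431]
J4: z=[-0.4120, 0.7179, 0.5612] o=[0.0104, -0.1895, 0.9339] → [0.5252, 0.1228, 0.2285, -0.4120, 0.7179, 0.5612]
J5: z=[-0.4120, 0.7179, 0.5612] o=[-0.4298, -0.4258, 0.9131] → [0.4075, 0.3784, -0.1848, -0.4120, 0.7179, 0.5612]
J6: z=[0.0314, -0.6043, 0.7961] o=[-0.1930, -0.3360, 0.9720] → [0.1137, 0.1332, 0.0966, 0.0314, -0.6043, 0.7961]
V = J·q̇ = [0.1010, 0.5320, 0.5112, -0.5148, 1.0445, -0.6292]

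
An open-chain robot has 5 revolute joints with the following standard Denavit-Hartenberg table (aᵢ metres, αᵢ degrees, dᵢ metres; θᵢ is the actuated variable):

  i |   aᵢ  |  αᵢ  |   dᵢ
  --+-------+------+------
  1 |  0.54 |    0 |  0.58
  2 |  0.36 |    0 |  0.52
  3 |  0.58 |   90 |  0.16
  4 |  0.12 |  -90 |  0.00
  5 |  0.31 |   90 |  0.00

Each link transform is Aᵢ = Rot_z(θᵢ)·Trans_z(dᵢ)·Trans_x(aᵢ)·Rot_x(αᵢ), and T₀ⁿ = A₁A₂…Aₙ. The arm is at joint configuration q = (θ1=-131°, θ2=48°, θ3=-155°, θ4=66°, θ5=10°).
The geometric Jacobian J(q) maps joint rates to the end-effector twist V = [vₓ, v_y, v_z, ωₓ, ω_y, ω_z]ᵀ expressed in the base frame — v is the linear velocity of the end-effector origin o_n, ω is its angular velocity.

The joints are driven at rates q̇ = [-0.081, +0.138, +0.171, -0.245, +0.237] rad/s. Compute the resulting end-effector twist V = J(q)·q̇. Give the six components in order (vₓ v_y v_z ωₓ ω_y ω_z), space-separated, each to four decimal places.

-0.2608 -0.0322 -0.0540 -0.0930 -0.3134 0.3244

o_n = [-0.7551, -0.1548, 1.6485]
J₁: ẑ×o_n = [0.1548, -0.7551, 0.0000], ω = ẑ
J2: z=[0.0000, 0.0000, 1.0000] o=[-0.3543, -0.4075, 0.5800] → [-0.2527, -0.4008, 0.0000, 0.0000, 0.0000, 1.0000]
J3: z=[0.0000, 0.0000, 1.0000] o=[-0.3104, -0.7649, 1.1000] → [-0.6100, -0.4447, 0.0000, 0.0000, 0.0000, 1.0000]
J4: z=[0.8480, 0.5299, 0.0000] o=[-0.6178, -0.2730, 1.2600] → [0.2059, -0.3295, 0.1730, 0.8480, 0.5299, 0.0000]
J5: z=[0.4841, -0.7747, 0.4067] o=[-0.6436, -0.2316, 1.3696] → [-0.2473, -0.1803, -0.0492, 0.4841, -0.7747, 0.4067]
V = J·q̇ = [-0.2608, -0.0322, -0.0540, -0.0930, -0.3134, 0.3244]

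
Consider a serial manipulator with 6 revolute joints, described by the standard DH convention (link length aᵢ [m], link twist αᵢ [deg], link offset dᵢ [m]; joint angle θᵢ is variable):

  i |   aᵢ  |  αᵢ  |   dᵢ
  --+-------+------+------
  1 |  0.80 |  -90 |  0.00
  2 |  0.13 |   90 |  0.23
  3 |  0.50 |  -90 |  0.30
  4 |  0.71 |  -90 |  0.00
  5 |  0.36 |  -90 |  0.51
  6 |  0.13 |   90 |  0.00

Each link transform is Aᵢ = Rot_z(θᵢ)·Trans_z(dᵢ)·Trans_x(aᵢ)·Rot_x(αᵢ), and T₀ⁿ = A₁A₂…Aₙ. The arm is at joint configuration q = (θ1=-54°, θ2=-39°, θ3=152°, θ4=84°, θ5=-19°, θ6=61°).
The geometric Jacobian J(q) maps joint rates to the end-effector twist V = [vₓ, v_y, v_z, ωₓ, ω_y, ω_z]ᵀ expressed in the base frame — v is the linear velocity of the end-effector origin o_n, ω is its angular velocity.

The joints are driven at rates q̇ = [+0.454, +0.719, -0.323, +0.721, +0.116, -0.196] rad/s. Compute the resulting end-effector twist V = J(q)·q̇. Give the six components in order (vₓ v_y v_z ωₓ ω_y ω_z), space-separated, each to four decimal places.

0.1443 0.2875 0.2882 -0.1567 -0.0200 0.0429

o_n = [0.8952, -0.8705, -0.7391]
J₁: ẑ×o_n = [0.8705, 0.8952, -0.0000], ω = ẑ
J2: z=[0.8090, 0.5878, 0.0000] o=[0.4702, -0.6472, 0.0000] → [-0.4344, 0.5980, -0.4305, 0.8090, 0.5878, 0.0000]
J3: z=[-0.3699, 0.5091, 0.7771] o=[0.7157, -0.5938, 0.0818] → [-0.2029, -0.1641, 0.0110, -0.3699, 0.5091, 0.7771]
J4: z=[-0.9288, -0.2238, -0.2954] o=[0.5930, -0.0255, 0.0371] → [-0.0759, -0.8103, 0.8525, -0.9288, -0.2238, -0.2954]
J5: z=[0.0621, -0.8797, 0.4714] o=[0.8524, -0.3233, -0.5529] → [0.4218, 0.0318, 0.0037, 0.0621, -0.8797, 0.4714]
J6: z=[0.9971, 0.0751, 0.0088] o=[0.8996, -0.9410, -0.6299] → [-0.0088, 0.1088, 0.0706, 0.9971, 0.0751, 0.0088]
V = J·q̇ = [0.1443, 0.2875, 0.2882, -0.1567, -0.0200, 0.0429]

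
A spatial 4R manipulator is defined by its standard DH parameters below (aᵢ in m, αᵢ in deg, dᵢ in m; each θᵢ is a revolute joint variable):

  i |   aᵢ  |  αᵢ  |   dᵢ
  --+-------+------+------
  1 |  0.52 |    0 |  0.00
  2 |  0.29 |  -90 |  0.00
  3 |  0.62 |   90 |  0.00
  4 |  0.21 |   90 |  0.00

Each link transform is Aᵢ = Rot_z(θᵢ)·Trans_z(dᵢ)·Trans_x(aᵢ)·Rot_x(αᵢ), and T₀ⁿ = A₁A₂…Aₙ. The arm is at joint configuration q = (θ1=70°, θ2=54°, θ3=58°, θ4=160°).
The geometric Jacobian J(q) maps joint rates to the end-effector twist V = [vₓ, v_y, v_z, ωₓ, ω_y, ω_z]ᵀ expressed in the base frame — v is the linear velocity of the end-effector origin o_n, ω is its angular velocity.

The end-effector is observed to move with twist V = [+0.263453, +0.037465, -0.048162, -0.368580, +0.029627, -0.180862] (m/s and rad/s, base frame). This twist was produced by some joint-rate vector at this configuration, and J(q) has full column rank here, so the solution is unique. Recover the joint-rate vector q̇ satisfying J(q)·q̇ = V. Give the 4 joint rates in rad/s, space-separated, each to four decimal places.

o_n = [-0.1691, 0.8746, -0.3584]
J₁: ẑ×o_n = [-0.8746, -0.1691, 0.0000], ω = ẑ
J2: z=[0.0000, 0.0000, 1.0000] o=[0.1779, 0.4886, 0.0000] → [-0.3859, -0.3470, 0.0000, 0.0000, 0.0000, 1.0000]
J3: z=[-0.8290, -0.5592, 0.0000] o=[0.0157, 0.7291, 0.0000] → [0.2004, -0.2972, -0.2240, -0.8290, -0.5592, 0.0000]
J4: z=[-0.4742, 0.7031, 0.5299] o=[-0.1680, 1.0014, -0.5258] → [0.1849, 0.0788, 0.0609, -0.4742, 0.7031, 0.5299]
q̇ = J⁺·V = [-0.0610, -0.2640, 0.2890, 0.2720]

-0.0610 -0.2640 0.2890 0.2720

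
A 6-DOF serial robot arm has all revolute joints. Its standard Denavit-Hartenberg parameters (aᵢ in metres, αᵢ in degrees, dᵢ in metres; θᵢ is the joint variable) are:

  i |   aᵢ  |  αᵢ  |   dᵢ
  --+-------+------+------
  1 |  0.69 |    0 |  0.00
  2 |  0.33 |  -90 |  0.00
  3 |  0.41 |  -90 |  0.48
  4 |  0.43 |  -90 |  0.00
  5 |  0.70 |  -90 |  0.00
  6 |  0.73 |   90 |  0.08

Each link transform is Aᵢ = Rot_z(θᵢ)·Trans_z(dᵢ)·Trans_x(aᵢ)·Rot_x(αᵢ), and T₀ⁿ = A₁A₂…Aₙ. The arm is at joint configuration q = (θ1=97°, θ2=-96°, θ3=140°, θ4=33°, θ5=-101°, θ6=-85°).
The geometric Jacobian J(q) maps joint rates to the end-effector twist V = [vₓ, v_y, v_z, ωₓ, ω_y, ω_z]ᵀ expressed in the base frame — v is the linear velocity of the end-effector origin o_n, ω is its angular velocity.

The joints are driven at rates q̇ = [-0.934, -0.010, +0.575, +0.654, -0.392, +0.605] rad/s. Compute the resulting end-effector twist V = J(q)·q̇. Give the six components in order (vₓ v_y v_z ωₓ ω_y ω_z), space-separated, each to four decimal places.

0.9122 0.7674 1.2664 -1.0497 0.5621 -0.8120

o_n = [-0.4837, 0.3503, 0.3814]
J₁: ẑ×o_n = [-0.3503, -0.4837, 0.0000], ω = ẑ
J2: z=[0.0000, 0.0000, 1.0000] o=[-0.0841, 0.6849, 0.0000] → [0.3345, -0.3996, 0.0000, 0.0000, 0.0000, 1.0000]
J3: z=[-0.0175, 0.9998, 0.0000] o=[0.2459, 0.6906, 0.0000] → [0.3813, 0.0067, 0.7354, -0.0175, 0.9998, 0.0000]
J4: z=[-0.6427, -0.0112, 0.7660] o=[-0.0765, 1.1651, -0.2635] → [0.6169, 0.1026, 0.5191, -0.6427, -0.0112, 0.7660]
J5: z=[0.4318, -0.8313, 0.3501] o=[-0.3487, 0.9261, -0.4954] → [-0.5272, -0.4258, -0.3609, 0.4318, -0.8313, 0.3501]
J6: z=[-0.7439, -0.5477, -0.3830] o=[-0.7058, 0.9926, 0.1030] → [-0.3984, 0.1220, 0.5994, -0.7439, -0.5477, -0.3830]
V = J·q̇ = [0.9122, 0.7674, 1.2664, -1.0497, 0.5621, -0.8120]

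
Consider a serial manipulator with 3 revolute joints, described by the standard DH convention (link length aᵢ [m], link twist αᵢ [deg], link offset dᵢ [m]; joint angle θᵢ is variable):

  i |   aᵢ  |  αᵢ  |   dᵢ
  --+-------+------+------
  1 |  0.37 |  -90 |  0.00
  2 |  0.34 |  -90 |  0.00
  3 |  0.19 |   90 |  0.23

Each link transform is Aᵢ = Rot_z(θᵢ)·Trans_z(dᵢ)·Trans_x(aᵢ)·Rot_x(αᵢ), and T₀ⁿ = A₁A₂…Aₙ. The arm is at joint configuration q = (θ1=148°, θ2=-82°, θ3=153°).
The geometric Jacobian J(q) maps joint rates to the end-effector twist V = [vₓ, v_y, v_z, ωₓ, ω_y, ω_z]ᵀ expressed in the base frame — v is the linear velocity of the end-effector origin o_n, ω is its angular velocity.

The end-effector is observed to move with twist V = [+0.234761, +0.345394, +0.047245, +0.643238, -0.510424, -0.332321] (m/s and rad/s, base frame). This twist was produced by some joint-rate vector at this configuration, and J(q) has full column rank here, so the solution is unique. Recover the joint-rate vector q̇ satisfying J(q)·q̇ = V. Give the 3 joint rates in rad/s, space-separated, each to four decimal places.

o_n = [-0.4814, 0.4025, 0.1370]
J₁: ẑ×o_n = [-0.4025, -0.4814, 0.0000], ω = ẑ
J2: z=[-0.5299, -0.8480, 0.0000] o=[-0.3138, 0.1961, 0.0000] → [-0.1162, 0.0726, -0.2515, -0.5299, -0.8480, 0.0000]
J3: z=[-0.8398, 0.5248, -0.1392] o=[-0.3539, 0.2211, 0.3367] → [-0.0795, -0.1499, -0.0854, -0.8398, 0.5248, -0.1392]
q̇ = J⁺·V = [-0.4470, 0.0920, -0.8240]

-0.4470 0.0920 -0.8240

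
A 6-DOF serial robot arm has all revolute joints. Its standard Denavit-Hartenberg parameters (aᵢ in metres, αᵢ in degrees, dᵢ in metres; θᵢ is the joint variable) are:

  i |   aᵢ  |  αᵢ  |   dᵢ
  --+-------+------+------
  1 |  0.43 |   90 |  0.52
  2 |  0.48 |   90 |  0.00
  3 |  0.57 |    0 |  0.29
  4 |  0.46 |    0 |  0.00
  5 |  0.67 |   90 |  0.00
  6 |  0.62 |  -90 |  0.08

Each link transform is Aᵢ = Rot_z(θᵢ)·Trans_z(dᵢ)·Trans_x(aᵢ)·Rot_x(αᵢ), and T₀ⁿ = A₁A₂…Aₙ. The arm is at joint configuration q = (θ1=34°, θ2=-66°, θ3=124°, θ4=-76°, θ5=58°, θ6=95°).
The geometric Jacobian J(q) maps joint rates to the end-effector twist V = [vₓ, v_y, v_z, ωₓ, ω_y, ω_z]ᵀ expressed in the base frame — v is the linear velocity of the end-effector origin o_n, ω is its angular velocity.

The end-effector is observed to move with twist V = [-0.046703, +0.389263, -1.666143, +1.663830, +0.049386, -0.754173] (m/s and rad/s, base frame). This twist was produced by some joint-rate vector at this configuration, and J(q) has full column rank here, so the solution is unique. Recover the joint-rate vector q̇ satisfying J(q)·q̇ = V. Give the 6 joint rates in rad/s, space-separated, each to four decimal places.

o_n = [0.5948, -1.3220, -0.1928]
J₁: ẑ×o_n = [1.3220, 0.5948, -0.0000], ω = ẑ
J2: z=[0.5592, -0.8290, 0.0000] o=[0.3565, 0.2405, 0.5200] → [0.5910, 0.3986, -0.6762, 0.5592, -0.8290, 0.0000]
J3: z=[-0.7574, -0.5108, -0.4067] o=[0.5183, 0.3496, 0.0815] → [-0.5398, -0.2388, 1.3050, -0.7574, -0.5108, -0.4067]
J4: z=[-0.7574, -0.5108, -0.4067] o=[0.4555, -0.2628, 0.2547] → [-0.2022, -0.3956, 0.8733, -0.7574, -0.5108, -0.4067]
J5: z=[-0.7574, -0.5108, -0.4067] o=[0.7504, -0.4762, -0.0265] → [-0.2590, -0.0627, 0.5611, -0.7574, -0.5108, -0.4067]
J6: z=[0.4783, -0.0099, -0.8782] o=[1.0483, -1.0521, 0.1422] → [-0.2337, 0.5585, -0.1335, 0.4783, -0.0099, -0.8782]
q̇ = J⁺·V = [-0.6230, 0.6910, -0.7030, 0.3570, -0.8860, 0.7200]

-0.6230 0.6910 -0.7030 0.3570 -0.8860 0.7200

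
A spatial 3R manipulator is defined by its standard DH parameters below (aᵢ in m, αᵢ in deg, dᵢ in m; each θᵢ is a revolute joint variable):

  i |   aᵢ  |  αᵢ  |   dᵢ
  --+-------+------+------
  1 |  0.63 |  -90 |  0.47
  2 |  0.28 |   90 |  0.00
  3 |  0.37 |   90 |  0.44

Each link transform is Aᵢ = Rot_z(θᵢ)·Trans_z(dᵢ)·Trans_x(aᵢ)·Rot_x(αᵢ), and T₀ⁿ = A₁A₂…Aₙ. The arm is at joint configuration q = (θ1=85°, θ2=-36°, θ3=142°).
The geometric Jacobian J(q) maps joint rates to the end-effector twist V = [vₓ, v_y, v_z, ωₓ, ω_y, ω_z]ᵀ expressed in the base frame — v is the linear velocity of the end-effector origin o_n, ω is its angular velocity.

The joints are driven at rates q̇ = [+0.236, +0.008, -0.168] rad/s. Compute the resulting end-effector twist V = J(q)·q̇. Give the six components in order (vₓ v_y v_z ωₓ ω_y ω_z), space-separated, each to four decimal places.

o_n = [-0.1954, 0.3805, 0.8192]
J₁: ẑ×o_n = [-0.3805, -0.1954, 0.0000], ω = ẑ
J2: z=[-0.9962, 0.0872, 0.0000] o=[0.0549, 0.6276, 0.4700] → [0.0304, 0.3478, 0.2680, -0.9962, 0.0872, 0.0000]
J3: z=[-0.0512, -0.5855, 0.8090] o=[0.0747, 0.8533, 0.6346] → [0.2744, -0.2090, -0.1339, -0.0512, -0.5855, 0.8090]
V = J·q̇ = [-0.1357, -0.0082, 0.0246, 0.0006, 0.0991, 0.1001]

-0.1357 -0.0082 0.0246 0.0006 0.0991 0.1001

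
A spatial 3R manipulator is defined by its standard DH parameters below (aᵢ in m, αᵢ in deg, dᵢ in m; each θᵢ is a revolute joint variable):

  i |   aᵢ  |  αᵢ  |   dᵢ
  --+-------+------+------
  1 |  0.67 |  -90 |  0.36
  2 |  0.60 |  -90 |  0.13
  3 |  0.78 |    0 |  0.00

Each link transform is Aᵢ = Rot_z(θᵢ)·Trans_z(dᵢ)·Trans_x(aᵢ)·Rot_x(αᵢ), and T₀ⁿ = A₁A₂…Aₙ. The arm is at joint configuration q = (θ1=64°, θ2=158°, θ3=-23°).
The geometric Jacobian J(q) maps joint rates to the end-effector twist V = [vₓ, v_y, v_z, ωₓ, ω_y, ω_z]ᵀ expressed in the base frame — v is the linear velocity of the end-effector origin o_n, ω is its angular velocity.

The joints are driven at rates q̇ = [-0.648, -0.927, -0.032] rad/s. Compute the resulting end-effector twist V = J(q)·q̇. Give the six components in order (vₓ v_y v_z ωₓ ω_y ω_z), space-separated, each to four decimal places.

o_n = [-0.6328, -0.3056, -0.1337]
J₁: ẑ×o_n = [0.3056, -0.6328, 0.0000], ω = ẑ
J2: z=[-0.8988, 0.4384, 0.0000] o=[0.2937, 0.6022, 0.3600] → [-0.2164, -0.4438, 1.2220, -0.8988, 0.4384, 0.0000]
J3: z=[-0.1642, -0.3367, 0.9272] o=[-0.0670, 0.1592, 0.1352] → [0.5215, -0.5687, -0.1142, -0.1642, -0.3367, 0.9272]
V = J·q̇ = [-0.0141, 0.8396, -1.1292, 0.8384, -0.3956, -0.6777]

-0.0141 0.8396 -1.1292 0.8384 -0.3956 -0.6777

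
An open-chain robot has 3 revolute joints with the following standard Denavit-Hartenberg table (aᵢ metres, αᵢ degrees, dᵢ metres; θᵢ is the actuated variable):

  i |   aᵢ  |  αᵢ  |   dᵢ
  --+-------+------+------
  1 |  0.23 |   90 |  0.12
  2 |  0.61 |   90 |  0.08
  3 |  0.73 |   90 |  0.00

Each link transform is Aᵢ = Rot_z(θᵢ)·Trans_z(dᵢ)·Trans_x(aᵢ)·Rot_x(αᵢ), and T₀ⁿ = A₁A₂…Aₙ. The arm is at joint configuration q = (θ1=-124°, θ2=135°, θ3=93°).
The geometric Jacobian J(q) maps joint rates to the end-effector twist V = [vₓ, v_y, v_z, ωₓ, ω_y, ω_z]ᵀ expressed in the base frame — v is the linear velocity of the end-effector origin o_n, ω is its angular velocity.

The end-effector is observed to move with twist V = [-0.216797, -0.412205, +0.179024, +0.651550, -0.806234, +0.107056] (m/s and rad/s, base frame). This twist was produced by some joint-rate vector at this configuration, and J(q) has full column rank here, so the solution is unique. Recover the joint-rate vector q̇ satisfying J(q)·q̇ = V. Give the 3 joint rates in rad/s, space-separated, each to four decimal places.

-0.1970 -0.9910 0.4300

o_n = [-0.5732, 0.5969, 0.5243]
J₁: ẑ×o_n = [-0.5969, -0.5732, 0.0000], ω = ẑ
J2: z=[-0.8290, 0.5592, 0.0000] o=[-0.1286, -0.1907, 0.1200] → [0.2261, 0.3352, -0.4043, -0.8290, 0.5592, 0.0000]
J3: z=[-0.3954, -0.5862, 0.7071] o=[0.0463, 0.2116, 0.5513] → [-0.2566, -0.4487, -0.5155, -0.3954, -0.5862, 0.7071]
q̇ = J⁺·V = [-0.1970, -0.9910, 0.4300]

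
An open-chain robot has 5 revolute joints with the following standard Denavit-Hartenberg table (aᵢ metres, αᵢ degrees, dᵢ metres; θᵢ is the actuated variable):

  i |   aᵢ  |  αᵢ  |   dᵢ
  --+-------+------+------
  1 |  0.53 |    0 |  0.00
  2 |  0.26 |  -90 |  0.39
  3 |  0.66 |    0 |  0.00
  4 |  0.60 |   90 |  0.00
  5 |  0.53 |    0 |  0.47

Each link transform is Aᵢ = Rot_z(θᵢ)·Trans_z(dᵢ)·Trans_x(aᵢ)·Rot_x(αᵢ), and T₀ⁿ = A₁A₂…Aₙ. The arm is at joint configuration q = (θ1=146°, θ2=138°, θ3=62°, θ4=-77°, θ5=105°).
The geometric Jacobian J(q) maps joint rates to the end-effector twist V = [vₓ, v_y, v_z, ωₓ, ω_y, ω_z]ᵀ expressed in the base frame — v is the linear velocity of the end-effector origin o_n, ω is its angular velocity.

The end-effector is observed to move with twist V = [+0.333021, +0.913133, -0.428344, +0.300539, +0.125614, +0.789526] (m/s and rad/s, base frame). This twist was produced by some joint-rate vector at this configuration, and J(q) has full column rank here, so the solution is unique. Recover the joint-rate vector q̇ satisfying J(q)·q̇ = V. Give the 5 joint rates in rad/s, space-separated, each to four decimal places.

o_n = [0.2739, -0.4484, 0.3810]
J₁: ẑ×o_n = [0.4484, 0.2739, -0.0000], ω = ẑ
J2: z=[0.0000, 0.0000, 1.0000] o=[-0.4394, 0.2964, 0.0000] → [0.7448, 0.7133, -0.0000, 0.0000, 0.0000, 1.0000]
J3: z=[0.9703, 0.2419, 0.0000] o=[-0.3765, 0.0441, 0.3900] → [-0.0022, 0.0087, -0.6353, 0.9703, 0.2419, 0.0000]
J4: z=[0.9703, 0.2419, 0.0000] o=[-0.3015, -0.2566, -0.1927] → [0.1388, -0.5567, -0.3254, 0.9703, 0.2419, 0.0000]
J5: z=[-0.0626, 0.2511, 0.9659] o=[-0.1613, -0.8189, -0.0375] → [-0.2527, 0.4466, -0.1325, -0.0626, 0.2511, 0.9659]
q̇ = J⁺·V = [-0.0700, 0.6760, 0.9630, -0.6410, 0.1900]

-0.0700 0.6760 0.9630 -0.6410 0.1900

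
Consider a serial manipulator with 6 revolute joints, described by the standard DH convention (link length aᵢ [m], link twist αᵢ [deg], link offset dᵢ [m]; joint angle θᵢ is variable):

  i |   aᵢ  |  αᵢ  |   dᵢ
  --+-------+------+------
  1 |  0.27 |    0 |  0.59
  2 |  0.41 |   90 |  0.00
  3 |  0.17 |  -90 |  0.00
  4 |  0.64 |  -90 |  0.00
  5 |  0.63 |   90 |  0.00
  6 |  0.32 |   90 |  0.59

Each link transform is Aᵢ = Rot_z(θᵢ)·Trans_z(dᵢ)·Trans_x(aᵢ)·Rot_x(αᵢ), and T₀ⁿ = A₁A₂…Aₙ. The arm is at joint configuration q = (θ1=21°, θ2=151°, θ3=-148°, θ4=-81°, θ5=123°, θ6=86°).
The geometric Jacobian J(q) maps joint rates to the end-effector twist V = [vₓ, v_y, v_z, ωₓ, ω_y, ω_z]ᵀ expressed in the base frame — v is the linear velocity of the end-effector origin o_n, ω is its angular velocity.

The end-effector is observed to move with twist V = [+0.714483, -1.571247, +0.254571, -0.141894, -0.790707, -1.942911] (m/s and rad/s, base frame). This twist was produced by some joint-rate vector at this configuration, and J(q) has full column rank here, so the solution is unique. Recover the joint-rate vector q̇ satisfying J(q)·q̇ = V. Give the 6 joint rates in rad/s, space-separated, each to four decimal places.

-0.1620 -0.5970 -0.3050 0.7620 0.6720 -0.4740

o_n = [0.9119, 0.7311, 1.0047]
J₁: ẑ×o_n = [-0.7311, 0.9119, 0.0000], ω = ẑ
J2: z=[0.0000, 0.0000, 1.0000] o=[0.2521, 0.0968, 0.5900] → [-0.6343, 0.6599, 0.0000, 0.0000, 0.0000, 1.0000]
J3: z=[0.1392, 0.9903, 0.0000] o=[-0.1539, 0.1538, 0.5900] → [0.4106, -0.0577, -0.9752, 0.1392, 0.9903, 0.0000]
J4: z=[-0.5248, 0.0738, -0.8480] o=[-0.0112, 0.1338, 0.4999] → [0.5438, -0.5180, -0.3815, -0.5248, 0.0738, -0.8480]
J5: z=[0.8077, -0.2715, -0.5234] o=[0.1609, 0.7479, 0.4469] → [-0.1602, -0.8436, 0.1903, 0.8077, -0.2715, -0.5234]
J6: z=[0.5113, 0.7646, 0.3924] o=[0.3459, 0.3797, 0.9234] → [-0.0757, 0.1805, -0.2531, 0.5113, 0.7646, 0.3924]
q̇ = J⁺·V = [-0.1620, -0.5970, -0.3050, 0.7620, 0.6720, -0.4740]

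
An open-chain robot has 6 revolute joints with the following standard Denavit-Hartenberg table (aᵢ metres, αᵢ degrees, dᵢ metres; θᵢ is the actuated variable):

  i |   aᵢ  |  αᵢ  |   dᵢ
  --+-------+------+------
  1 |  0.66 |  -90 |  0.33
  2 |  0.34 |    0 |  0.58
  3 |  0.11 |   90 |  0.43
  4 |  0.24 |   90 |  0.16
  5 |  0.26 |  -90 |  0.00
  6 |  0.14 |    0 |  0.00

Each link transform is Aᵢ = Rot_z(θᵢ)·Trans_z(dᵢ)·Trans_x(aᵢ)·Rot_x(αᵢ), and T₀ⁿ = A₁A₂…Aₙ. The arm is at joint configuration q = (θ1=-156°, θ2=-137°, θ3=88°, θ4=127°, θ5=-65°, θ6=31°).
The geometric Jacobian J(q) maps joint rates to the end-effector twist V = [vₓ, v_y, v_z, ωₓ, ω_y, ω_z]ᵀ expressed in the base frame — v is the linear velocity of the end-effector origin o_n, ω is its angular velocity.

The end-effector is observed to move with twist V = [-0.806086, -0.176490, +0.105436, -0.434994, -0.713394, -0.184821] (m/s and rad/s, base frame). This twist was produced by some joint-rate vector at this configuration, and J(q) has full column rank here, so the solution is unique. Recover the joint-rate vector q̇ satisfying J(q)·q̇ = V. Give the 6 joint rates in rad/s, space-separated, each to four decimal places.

o_n = [0.1334, -1.3489, 0.2985]
J₁: ẑ×o_n = [1.3489, 0.1334, -0.0000], ω = ẑ
J2: z=[0.4067, -0.9135, 0.0000] o=[-0.6029, -0.2684, 0.3300] → [0.0288, 0.0128, 0.2333, 0.4067, -0.9135, 0.0000]
J3: z=[0.4067, -0.9135, 0.0000] o=[-0.1399, -0.6972, 0.5619] → [0.2406, 0.1071, -0.0154, 0.4067, -0.9135, 0.0000]
J4: z=[0.6895, 0.3070, 0.6561] o=[-0.0309, -1.1193, 0.6449] → [0.0443, 0.3466, -0.2087, 0.6895, 0.3070, 0.6561]
J5: z=[-0.2339, -0.7629, 0.6027] o=[0.2439, -1.2068, 0.6409] → [0.3468, -0.1467, -0.0511, -0.2339, -0.7629, 0.6027]
J6: z=[0.9127, -0.3860, -0.1344] o=[0.1568, -1.3416, 0.4364] → [0.0522, 0.1289, -0.0156, 0.9127, -0.3860, -0.1344]
q̇ = J⁺·V = [-0.7300, 0.7040, 0.1660, 0.2280, 0.4510, -0.9210]

-0.7300 0.7040 0.1660 0.2280 0.4510 -0.9210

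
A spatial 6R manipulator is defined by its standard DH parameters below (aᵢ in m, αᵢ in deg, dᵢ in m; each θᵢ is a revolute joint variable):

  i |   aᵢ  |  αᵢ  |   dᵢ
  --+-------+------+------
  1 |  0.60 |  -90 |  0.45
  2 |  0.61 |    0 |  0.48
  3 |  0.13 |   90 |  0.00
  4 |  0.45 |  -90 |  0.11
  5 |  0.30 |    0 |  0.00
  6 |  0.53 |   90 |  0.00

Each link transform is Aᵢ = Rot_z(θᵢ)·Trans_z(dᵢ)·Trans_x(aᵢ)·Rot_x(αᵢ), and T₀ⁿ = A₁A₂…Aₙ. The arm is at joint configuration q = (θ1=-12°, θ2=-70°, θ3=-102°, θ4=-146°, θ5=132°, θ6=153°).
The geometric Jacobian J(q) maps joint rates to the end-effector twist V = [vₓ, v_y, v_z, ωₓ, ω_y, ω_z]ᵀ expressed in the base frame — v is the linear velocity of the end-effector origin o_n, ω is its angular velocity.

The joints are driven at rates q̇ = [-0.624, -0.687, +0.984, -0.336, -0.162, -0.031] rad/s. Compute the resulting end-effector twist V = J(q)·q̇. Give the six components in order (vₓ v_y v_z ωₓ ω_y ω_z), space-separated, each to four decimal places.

-0.4183 -0.3659 0.1069 0.2453 0.4151 -0.3063

o_n = [0.9759, 0.0624, 0.6016]
J₁: ẑ×o_n = [-0.0624, 0.9759, 0.0000], ω = ẑ
J2: z=[0.2079, 0.9781, 0.0000] o=[0.5869, -0.1247, 0.4500] → [0.1483, -0.0315, -0.3416, 0.2079, 0.9781, 0.0000]
J3: z=[0.2079, 0.9781, 0.0000] o=[0.8908, 0.3014, 1.0232] → [-0.4124, 0.0877, -0.1330, 0.2079, 0.9781, 0.0000]
J4: z=[-0.1361, 0.0289, -0.9903] o=[0.7648, 0.3282, 1.0413] → [-0.2759, -0.2689, 0.0301, -0.1361, 0.0289, -0.9903]
J5: z=[-0.7140, -0.6958, 0.0778] o=[1.0589, 0.0084, 0.8805] → [0.1898, -0.2056, -0.0963, -0.7140, -0.6958, 0.0778]
J6: z=[-0.7140, -0.6958, 0.0778] o=[0.9514, 0.1460, 1.1244] → [0.3703, -0.3714, 0.0768, -0.7140, -0.6958, 0.0778]
V = J·q̇ = [-0.4183, -0.3659, 0.1069, 0.2453, 0.4151, -0.3063]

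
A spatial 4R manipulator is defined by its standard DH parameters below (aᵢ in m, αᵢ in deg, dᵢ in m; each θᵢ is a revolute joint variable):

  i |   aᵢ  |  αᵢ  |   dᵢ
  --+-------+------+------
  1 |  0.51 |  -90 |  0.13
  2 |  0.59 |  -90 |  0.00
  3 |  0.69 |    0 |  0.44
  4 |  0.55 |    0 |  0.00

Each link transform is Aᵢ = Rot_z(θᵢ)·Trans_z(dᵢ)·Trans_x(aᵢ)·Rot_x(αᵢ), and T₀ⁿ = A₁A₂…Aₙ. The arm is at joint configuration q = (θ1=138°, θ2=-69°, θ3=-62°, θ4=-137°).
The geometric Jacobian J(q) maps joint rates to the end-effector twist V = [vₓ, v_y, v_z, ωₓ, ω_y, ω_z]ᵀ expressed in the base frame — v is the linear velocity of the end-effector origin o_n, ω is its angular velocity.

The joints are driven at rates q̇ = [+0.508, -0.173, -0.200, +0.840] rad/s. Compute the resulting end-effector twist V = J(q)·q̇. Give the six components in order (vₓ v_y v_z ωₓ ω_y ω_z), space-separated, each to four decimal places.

-0.3747 -0.9236 -0.1253 -0.3283 0.5284 0.2786

o_n = [-1.0770, 0.3909, 0.3401]
J₁: ẑ×o_n = [-0.3909, -1.0770, 0.0000], ω = ẑ
J2: z=[-0.6691, -0.7431, 0.0000] o=[-0.3790, 0.3413, 0.1300] → [-0.1561, 0.1406, -0.5519, -0.6691, -0.7431, 0.0000]
J3: z=[-0.6938, 0.6247, -0.3584] o=[-0.5361, 0.4827, 0.6808] → [-0.2458, -0.0426, 0.4016, -0.6938, 0.6247, -0.3584]
J4: z=[-0.6938, 0.6247, -0.3584] o=[-1.3353, 0.3825, 0.8256] → [-0.3003, -0.4294, -0.1672, -0.6938, 0.6247, -0.3584]
V = J·q̇ = [-0.3747, -0.9236, -0.1253, -0.3283, 0.5284, 0.2786]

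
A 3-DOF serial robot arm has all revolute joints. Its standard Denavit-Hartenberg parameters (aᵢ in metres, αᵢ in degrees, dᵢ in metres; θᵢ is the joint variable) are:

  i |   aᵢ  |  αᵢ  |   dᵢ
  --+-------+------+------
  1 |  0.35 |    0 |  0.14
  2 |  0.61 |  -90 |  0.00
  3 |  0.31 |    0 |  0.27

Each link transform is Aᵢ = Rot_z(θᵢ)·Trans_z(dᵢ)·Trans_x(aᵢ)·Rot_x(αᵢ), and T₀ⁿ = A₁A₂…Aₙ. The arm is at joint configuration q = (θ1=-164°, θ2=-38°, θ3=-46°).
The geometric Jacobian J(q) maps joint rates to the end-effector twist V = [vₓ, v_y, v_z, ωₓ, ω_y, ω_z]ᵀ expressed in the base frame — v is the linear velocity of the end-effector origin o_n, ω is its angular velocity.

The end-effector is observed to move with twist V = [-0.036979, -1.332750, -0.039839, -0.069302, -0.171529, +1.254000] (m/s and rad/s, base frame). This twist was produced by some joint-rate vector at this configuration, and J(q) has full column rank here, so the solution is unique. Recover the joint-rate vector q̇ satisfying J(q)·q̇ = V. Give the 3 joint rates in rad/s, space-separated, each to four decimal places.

0.7780 0.4760 0.1850

o_n = [-1.2028, -0.0376, 0.3630]
J₁: ẑ×o_n = [0.0376, -1.2028, 0.0000], ω = ẑ
J2: z=[0.0000, 0.0000, 1.0000] o=[-0.3364, -0.0965, 0.1400] → [-0.0588, -0.8664, 0.0000, 0.0000, 0.0000, 1.0000]
J3: z=[-0.3746, -0.9272, 0.0000] o=[-0.9020, 0.1320, 0.1400] → [-0.2068, 0.0835, -0.2153, -0.3746, -0.9272, 0.0000]
q̇ = J⁺·V = [0.7780, 0.4760, 0.1850]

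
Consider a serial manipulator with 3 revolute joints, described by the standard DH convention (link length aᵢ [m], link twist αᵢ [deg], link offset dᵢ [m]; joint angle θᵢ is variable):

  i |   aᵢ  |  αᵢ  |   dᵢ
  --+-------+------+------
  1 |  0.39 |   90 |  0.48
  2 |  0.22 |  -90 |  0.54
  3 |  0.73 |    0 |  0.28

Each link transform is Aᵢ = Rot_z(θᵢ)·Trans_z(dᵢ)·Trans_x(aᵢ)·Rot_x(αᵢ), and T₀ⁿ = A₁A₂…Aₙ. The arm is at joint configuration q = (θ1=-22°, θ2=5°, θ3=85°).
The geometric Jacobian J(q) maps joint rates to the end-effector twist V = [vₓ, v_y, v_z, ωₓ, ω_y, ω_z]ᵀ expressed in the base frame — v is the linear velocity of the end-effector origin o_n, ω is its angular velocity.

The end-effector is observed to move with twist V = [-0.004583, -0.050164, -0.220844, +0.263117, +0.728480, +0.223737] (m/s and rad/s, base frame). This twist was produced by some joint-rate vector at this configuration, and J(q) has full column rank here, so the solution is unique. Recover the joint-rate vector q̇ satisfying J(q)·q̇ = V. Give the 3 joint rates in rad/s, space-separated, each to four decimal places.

-0.1070 -0.7740 0.3320

o_n = [0.6711, -0.0692, 0.7837]
J₁: ẑ×o_n = [0.0692, 0.6711, -0.0000], ω = ẑ
J2: z=[-0.3746, -0.9272, 0.0000] o=[0.3616, -0.1461, 0.4800] → [-0.2815, 0.1138, 0.2581, -0.3746, -0.9272, 0.0000]
J3: z=[-0.0808, 0.0326, 0.9962] o=[0.3625, -0.7289, 0.4992] → [-0.6479, 0.3304, -0.0634, -0.0808, 0.0326, 0.9962]
q̇ = J⁺·V = [-0.1070, -0.7740, 0.3320]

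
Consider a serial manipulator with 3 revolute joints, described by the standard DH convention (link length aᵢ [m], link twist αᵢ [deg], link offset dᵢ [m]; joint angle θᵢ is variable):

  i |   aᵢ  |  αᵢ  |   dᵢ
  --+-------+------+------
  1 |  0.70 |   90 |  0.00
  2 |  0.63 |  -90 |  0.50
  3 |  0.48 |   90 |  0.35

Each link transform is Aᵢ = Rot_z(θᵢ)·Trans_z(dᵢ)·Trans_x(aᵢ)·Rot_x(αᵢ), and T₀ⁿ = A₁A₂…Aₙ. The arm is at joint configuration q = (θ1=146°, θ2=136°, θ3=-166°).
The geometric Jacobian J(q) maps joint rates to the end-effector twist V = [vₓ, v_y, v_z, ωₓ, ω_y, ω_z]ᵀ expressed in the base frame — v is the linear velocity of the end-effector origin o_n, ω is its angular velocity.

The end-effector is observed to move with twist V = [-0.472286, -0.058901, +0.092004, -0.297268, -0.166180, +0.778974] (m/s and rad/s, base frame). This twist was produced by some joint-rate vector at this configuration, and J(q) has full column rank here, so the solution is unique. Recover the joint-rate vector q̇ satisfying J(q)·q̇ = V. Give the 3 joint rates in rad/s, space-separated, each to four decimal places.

o_n = [0.0637, 0.7002, -0.1377]
J₁: ẑ×o_n = [-0.7002, 0.0637, 0.0000], ω = ẑ
J2: z=[0.5592, 0.8290, 0.0000] o=[-0.5803, 0.3914, 0.0000] → [-0.1141, 0.0770, -0.3613, 0.5592, 0.8290, 0.0000]
J3: z=[0.5759, -0.3884, -0.7193] o=[0.0750, 0.5525, 0.4376] → [0.3297, 0.3394, 0.0807, 0.5759, -0.3884, -0.7193]
q̇ = J⁺·V = [0.6200, -0.3040, -0.2210]

0.6200 -0.3040 -0.2210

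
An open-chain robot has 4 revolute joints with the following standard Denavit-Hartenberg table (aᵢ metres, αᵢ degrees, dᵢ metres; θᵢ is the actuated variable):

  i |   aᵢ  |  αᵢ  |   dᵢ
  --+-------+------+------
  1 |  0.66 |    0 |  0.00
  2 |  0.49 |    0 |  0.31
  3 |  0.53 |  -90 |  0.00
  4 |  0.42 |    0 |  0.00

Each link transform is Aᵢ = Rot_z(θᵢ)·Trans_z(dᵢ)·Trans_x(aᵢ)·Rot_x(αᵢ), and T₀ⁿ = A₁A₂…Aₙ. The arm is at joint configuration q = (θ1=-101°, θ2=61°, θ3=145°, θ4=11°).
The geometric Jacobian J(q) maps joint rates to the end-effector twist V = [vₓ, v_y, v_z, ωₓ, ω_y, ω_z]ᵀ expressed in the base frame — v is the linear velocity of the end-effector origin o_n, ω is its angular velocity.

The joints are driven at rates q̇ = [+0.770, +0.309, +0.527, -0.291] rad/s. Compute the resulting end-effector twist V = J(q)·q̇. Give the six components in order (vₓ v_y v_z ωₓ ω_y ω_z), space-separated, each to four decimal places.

o_n = [0.0055, -0.0527, 0.2299]
J₁: ẑ×o_n = [0.0527, 0.0055, -0.0000], ω = ẑ
J2: z=[0.0000, 0.0000, 1.0000] o=[-0.1259, -0.6479, 0.0000] → [-0.5952, 0.1315, 0.0000, 0.0000, 0.0000, 1.0000]
J3: z=[0.0000, 0.0000, 1.0000] o=[0.2494, -0.9628, 0.3100] → [-0.9102, -0.2439, 0.0000, 0.0000, 0.0000, 1.0000]
J4: z=[-0.9659, -0.2588, 0.0000] o=[0.1123, -0.4509, 0.3100] → [0.0207, -0.0774, -0.4123, -0.9659, -0.2588, 0.0000]
V = J·q̇ = [-0.6291, -0.0611, 0.1200, 0.2811, 0.0753, 1.6060]

-0.6291 -0.0611 0.1200 0.2811 0.0753 1.6060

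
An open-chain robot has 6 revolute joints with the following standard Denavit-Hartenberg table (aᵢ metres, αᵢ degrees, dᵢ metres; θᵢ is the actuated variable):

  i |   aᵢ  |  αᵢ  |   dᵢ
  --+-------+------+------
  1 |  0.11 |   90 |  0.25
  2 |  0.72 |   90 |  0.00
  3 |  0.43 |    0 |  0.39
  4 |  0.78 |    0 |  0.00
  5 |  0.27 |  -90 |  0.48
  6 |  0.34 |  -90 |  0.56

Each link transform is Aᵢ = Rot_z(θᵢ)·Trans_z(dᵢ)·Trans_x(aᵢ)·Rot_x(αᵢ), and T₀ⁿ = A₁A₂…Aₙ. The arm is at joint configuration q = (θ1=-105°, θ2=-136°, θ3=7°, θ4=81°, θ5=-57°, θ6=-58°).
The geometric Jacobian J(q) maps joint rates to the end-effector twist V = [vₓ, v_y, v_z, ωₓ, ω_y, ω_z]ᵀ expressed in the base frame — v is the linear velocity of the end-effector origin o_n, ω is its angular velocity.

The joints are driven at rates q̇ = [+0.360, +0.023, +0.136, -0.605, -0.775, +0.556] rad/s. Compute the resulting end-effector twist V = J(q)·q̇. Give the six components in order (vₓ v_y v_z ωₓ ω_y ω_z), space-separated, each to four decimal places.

o_n = [-1.0747, 1.9540, 0.2000]
J₁: ẑ×o_n = [-1.9540, -1.0747, 0.0000], ω = ẑ
J2: z=[-0.9659, 0.2588, 0.0000] o=[-0.0285, -0.1063, 0.2500] → [-0.0129, -0.0483, -1.7193, -0.9659, 0.2588, 0.0000]
J3: z=[0.1798, 0.6710, 0.7193] o=[0.1056, 0.3940, -0.2502] → [-0.8201, -0.9299, 1.0724, 0.1798, 0.6710, 0.7193]
J4: z=[0.1798, 0.6710, 0.7193] o=[0.2045, 0.9658, -0.2661] → [-0.3981, -1.0040, 1.0360, 0.1798, 0.6710, 0.7193]
J5: z=[0.1798, 0.6710, 0.7193] o=[-0.5434, 1.1865, -0.2850] → [-0.2267, -0.4694, 0.4945, 0.1798, 0.6710, 0.7193]
J6: z=[-0.9238, -0.1360, 0.3578] o=[-0.5483, 1.7054, -0.1005] → [-0.1298, 0.0893, -0.3013, -0.9238, -0.1360, 0.3578]
V = J·q̇ = [-0.4709, 0.5064, -1.0712, -0.7595, -0.9044, -0.3359]

-0.4709 0.5064 -1.0712 -0.7595 -0.9044 -0.3359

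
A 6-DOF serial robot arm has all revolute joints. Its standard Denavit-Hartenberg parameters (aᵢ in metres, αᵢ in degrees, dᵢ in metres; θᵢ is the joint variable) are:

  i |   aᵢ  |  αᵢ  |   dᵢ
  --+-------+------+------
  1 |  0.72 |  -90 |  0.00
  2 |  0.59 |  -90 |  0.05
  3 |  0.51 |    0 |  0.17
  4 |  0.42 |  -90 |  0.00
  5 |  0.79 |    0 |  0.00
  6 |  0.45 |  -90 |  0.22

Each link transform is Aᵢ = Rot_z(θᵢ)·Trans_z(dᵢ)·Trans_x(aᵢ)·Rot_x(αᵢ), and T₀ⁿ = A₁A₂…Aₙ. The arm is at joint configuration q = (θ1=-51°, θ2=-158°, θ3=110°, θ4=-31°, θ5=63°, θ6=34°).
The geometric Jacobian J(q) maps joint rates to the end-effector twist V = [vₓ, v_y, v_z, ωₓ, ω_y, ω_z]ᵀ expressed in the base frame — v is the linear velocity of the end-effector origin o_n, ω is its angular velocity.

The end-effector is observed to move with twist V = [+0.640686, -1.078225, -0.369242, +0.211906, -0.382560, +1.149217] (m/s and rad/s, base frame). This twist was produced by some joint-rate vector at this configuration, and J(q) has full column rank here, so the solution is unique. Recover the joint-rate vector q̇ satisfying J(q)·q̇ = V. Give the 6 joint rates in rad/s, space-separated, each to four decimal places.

o_n = [-0.8935, -0.7744, -0.7826]
J₁: ẑ×o_n = [0.7744, -0.8935, 0.0000], ω = ẑ
J2: z=[0.7771, 0.6293, 0.0000] o=[0.4531, -0.5595, 0.0000] → [-0.4925, 0.6082, 0.6804, 0.7771, 0.6293, 0.0000]
J3: z=[0.2357, -0.2911, 0.9272] o=[0.1477, -0.1030, 0.2210] → [0.9148, -0.7288, -0.4614, 0.2357, -0.2911, 0.9272]
J4: z=[0.2357, -0.2911, 0.9272] o=[-0.0829, -0.5797, 0.3133] → [0.4996, -0.4932, -0.2819, 0.2357, -0.2911, 0.9272]
J5: z=[0.4245, -0.8274, -0.3677] o=[-0.4500, -0.7814, 0.3433] → [0.9342, 0.6410, -0.3639, 0.4245, -0.8274, -0.3677]
J6: z=[0.4245, -0.8274, -0.3677] o=[-0.9295, -0.7488, -0.2837] → [0.4034, 0.1985, 0.0189, 0.4245, -0.8274, -0.3677]
q̇ = J⁺·V = [-0.1080, -0.0900, 0.8420, 0.4850, -0.5710, 0.4980]

-0.1080 -0.0900 0.8420 0.4850 -0.5710 0.4980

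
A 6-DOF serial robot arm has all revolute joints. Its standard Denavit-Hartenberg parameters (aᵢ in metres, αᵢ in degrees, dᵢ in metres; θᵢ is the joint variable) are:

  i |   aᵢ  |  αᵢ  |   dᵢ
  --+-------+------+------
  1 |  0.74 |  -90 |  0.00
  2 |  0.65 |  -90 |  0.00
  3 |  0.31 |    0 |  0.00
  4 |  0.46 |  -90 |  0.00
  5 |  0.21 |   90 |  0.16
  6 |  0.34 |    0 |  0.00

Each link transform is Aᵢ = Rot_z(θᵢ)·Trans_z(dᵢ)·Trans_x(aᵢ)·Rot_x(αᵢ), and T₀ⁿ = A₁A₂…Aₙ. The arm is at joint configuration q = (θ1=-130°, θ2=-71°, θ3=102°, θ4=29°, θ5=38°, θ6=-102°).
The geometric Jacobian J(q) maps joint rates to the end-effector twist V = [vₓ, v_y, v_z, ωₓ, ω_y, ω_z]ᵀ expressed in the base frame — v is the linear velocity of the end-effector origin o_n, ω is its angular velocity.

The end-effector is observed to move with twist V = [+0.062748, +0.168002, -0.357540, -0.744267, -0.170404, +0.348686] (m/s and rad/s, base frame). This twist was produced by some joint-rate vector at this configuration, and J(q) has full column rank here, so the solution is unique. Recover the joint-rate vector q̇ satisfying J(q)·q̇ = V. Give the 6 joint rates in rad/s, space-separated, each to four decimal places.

o_n = [-1.1435, -0.0459, 0.3513]
J₁: ẑ×o_n = [0.0459, -1.1435, 0.0000], ω = ẑ
J2: z=[0.7660, -0.6428, 0.0000] o=[-0.4757, -0.5669, 0.0000] → [-0.2258, -0.2691, -0.0302, 0.7660, -0.6428, 0.0000]
J3: z=[-0.6078, -0.7243, -0.3256] o=[-0.6117, -0.7290, 0.6146] → [0.4131, 0.0131, -0.8003, -0.6078, -0.7243, -0.3256]
J4: z=[-0.6078, -0.7243, -0.3256] o=[-0.8305, -0.5180, 0.5536] → [0.3003, -0.0211, -0.5136, -0.6078, -0.7243, -0.3256]
J5: z=[0.6605, -0.2335, -0.7136] o=[-1.0333, -0.2196, 0.2683] → [0.1045, 0.0239, 0.0889, 0.6605, -0.2335, -0.7136]
J6: z=[-0.7503, -0.1714, -0.6385] o=[-0.9220, -0.0559, 0.0936] → [-0.0378, 0.3348, -0.0455, -0.7503, -0.1714, -0.6385]
q̇ = J⁺·V = [-0.2420, 0.0300, 0.0230, 0.5220, -0.8930, -0.2050]

-0.2420 0.0300 0.0230 0.5220 -0.8930 -0.2050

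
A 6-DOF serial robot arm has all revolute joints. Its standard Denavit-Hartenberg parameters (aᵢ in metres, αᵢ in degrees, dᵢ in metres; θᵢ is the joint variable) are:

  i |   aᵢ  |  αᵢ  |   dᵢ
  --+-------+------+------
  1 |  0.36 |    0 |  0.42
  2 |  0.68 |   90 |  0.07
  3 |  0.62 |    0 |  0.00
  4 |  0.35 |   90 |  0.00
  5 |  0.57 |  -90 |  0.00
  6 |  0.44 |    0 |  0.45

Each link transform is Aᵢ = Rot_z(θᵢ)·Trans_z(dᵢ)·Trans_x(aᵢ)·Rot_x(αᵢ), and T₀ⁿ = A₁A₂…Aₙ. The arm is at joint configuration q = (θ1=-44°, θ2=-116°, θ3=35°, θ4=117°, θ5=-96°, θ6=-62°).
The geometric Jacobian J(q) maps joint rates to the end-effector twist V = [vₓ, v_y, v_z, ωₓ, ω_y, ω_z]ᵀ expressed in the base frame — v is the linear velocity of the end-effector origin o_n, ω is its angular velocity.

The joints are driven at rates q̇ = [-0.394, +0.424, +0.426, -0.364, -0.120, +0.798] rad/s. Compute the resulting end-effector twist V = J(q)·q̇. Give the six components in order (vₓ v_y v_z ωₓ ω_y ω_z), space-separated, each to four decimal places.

0.1988 -0.3923 -0.0185 0.7187 0.2388 0.2966

o_n = [-0.1541, -1.2723, 1.5250]
J₁: ẑ×o_n = [1.2723, -0.1541, 0.0000], ω = ẑ
J2: z=[0.0000, 0.0000, 1.0000] o=[0.2590, -0.2501, 0.4200] → [1.0223, -0.4130, 0.0000, 0.0000, 0.0000, 1.0000]
J3: z=[-0.3420, 0.9397, 0.0000] o=[-0.3800, -0.4827, 0.4900] → [0.9725, 0.3540, 0.0578, -0.3420, 0.9397, 0.0000]
J4: z=[-0.3420, 0.9397, 0.0000] o=[-0.8573, -0.6564, 0.8456] → [0.6384, 0.2323, -0.4501, -0.3420, 0.9397, 0.0000]
J5: z=[-0.4412, -0.1606, 0.8829] o=[-0.5669, -0.5507, 1.0099] → [0.5545, 0.5917, 0.3847, -0.4412, -0.1606, 0.8829]
J6: z=[0.8609, 0.2021, 0.4669] o=[-0.4224, -1.1013, 0.9820] → [0.1896, -0.3422, -0.2015, 0.8609, 0.2021, 0.4669]
V = J·q̇ = [0.1988, -0.3923, -0.0185, 0.7187, 0.2388, 0.2966]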